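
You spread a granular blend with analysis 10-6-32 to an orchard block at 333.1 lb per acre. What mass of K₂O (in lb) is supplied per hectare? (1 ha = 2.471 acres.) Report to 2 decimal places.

K₂O per acre = 333.1 × 32% = 106.592 lb.
Convert to per hectare: 106.592 × 2.471 = 263.389 lb.

263.39 lb K₂O per hectare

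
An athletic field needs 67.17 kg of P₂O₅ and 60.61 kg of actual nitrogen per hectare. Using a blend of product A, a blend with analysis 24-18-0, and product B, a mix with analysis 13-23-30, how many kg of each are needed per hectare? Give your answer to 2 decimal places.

Per-hectare balance (a = product A, b = product B):
P₂O₅: 0.18·a + 0.23·b = 67.17
N: 0.24·a + 0.13·b = 60.61
From row1: a = (67.17 − 0.23·b) / 0.18.
Into row2: 0.24·(67.17 − 0.23·b)/0.18 + 0.13·b = 60.61 → b = 163.868, a = 163.7799.

163.78 kg product A, 163.87 kg product B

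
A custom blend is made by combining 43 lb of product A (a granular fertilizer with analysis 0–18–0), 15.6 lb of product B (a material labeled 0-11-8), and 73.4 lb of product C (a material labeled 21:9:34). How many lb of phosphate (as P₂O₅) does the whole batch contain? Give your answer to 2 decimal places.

P₂O₅ mass = 18%×43 + 11%×15.6 + 9%×73.4 = 16.062 lb.

16.06 lb P₂O₅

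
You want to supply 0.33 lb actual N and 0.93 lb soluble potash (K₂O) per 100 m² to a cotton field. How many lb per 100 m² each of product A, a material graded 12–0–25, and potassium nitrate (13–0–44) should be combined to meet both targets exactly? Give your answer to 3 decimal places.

Let a = lb of product A, b = lb of potassium nitrate (per 100 m²).
N: 0.12·a + 0.13·b = 0.33
K₂O: 0.25·a + 0.44·b = 0.93
Eliminate a: (row1) − 0.12/0.25·(row2) → -0.0812·b = -0.1164, so b = 1.433498.
Back-substitute: a = (0.33 − 0.13·1.433498) / 0.12 = 1.19704.

1.197 lb product A, 1.433 lb potassium nitrate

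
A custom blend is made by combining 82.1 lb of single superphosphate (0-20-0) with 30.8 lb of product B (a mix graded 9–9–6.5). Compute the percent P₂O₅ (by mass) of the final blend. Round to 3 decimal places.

16.999% P₂O₅

Total mass = 82.1 + 30.8 = 112.9 lb.
P₂O₅ mass = 20%×82.1 + 9%×30.8 = 19.192 lb.
% P₂O₅ = 19.192 / 112.9 = 16.9991%.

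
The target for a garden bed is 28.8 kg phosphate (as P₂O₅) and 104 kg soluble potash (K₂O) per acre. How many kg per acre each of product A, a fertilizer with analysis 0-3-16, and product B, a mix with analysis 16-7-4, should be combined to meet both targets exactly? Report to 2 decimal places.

612.80 kg product A, 148.80 kg product B

With a, b = kg per acre of product A and product B:
P₂O₅: 0.03·a + 0.07·b = 28.8
K₂O: 0.16·a + 0.04·b = 104
Solving simultaneously: a = 612.8, b = 148.8.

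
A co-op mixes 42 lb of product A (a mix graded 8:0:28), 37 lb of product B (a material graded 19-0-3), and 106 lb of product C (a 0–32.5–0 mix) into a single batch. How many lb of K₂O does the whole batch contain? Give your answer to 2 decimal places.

12.87 lb K₂O

K₂O mass = 28%×42 + 3%×37 + 0%×106 = 12.87 lb.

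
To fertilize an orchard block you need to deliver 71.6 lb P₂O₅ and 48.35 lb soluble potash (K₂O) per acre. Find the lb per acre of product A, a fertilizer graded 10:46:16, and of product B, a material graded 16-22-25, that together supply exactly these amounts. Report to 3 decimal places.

Per-acre balance (a = product A, b = product B):
P₂O₅: 0.46·a + 0.22·b = 71.6
K₂O: 0.16·a + 0.25·b = 48.35
Solving simultaneously: a = 91.01504, b = 135.1504.

91.015 lb product A, 135.150 lb product B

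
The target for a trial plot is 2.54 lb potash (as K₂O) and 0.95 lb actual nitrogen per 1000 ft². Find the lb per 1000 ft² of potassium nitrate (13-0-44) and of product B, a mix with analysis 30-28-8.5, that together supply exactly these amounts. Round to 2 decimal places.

5.63 lb potassium nitrate, 0.73 lb product B

Per-1000 ft² balance (a = potassium nitrate, b = product B):
K₂O: 0.44·a + 0.085·b = 2.54
N: 0.13·a + 0.3·b = 0.95
Eliminate a: (row1) − 0.44/0.13·(row2) → -0.930385·b = -0.675385, so b = 0.72592.
Back-substitute: a = (2.54 − 0.085·0.72592) / 0.44 = 5.63249.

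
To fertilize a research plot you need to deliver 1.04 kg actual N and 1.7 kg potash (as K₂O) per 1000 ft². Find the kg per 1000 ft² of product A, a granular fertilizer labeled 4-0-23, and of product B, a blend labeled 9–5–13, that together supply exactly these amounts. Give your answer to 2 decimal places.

With a, b = kg per 1000 ft² of product A and product B:
N: 0.04·a + 0.09·b = 1.04
K₂O: 0.23·a + 0.13·b = 1.7
Eliminate a: (row1) − 0.04/0.23·(row2) → 0.0673913·b = 0.744348, so b = 11.0452.
Back-substitute: a = (1.04 − 0.09·11.0452) / 0.04 = 1.14839.

1.15 kg product A, 11.05 kg product B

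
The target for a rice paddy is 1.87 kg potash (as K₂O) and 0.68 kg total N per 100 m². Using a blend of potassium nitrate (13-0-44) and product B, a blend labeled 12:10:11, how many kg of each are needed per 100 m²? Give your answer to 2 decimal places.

With a, b = kg per 100 m² of potassium nitrate and product B:
K₂O: 0.44·a + 0.11·b = 1.87
N: 0.13·a + 0.12·b = 0.68
Solving simultaneously: a = 3.88571, b = 1.45714.

3.89 kg potassium nitrate, 1.46 kg product B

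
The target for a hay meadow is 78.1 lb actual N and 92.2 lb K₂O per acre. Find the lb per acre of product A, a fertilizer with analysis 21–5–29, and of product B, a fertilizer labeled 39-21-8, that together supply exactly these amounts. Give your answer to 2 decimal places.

308.52 lb product A, 34.13 lb product B

With a, b = lb per acre of product A and product B:
N: 0.21·a + 0.39·b = 78.1
K₂O: 0.29·a + 0.08·b = 92.2
From row1: a = (78.1 − 0.39·b) / 0.21.
Into row2: 0.29·(78.1 − 0.39·b)/0.21 + 0.08·b = 92.2 → b = 34.1329, a = 308.515.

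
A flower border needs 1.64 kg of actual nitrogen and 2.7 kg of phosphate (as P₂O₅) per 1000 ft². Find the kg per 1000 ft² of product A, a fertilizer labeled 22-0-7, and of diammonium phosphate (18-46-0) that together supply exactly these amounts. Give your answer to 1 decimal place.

2.7 kg product A, 5.9 kg diammonium phosphate

With a, b = kg per 1000 ft² of product A and diammonium phosphate:
N: 0.22·a + 0.18·b = 1.64
P₂O₅: 0·a + 0.46·b = 2.7
Solving simultaneously: a = 2.65217, b = 5.86957.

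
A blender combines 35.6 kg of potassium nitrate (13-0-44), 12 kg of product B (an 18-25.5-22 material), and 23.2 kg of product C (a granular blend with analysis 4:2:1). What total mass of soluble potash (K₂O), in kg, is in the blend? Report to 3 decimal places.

18.536 kg K₂O

K₂O mass = 44%×35.6 + 22%×12 + 1%×23.2 = 18.536 kg.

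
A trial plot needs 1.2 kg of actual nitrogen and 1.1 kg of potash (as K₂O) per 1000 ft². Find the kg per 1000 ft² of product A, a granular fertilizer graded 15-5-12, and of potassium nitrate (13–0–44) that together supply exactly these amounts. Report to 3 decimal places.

7.639 kg product A, 0.417 kg potassium nitrate

Let a = kg of product A, b = kg of potassium nitrate (per 1000 ft²).
N: 0.15·a + 0.13·b = 1.2
K₂O: 0.12·a + 0.44·b = 1.1
Eliminate b: (row1) − 0.13/0.44·(row2) → 0.114545·a = 0.875, so a = 7.63889.
Then b = (1.1 − 0.12·7.63889) / 0.44 = 0.416667.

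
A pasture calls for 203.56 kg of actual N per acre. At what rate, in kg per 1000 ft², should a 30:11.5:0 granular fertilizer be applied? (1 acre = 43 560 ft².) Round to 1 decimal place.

Product per acre = 203.56 / 30% = 678.533 kg.
Convert to per 1000 ft²: 678.533 × 0.0229568 = 15.577 kg.

15.6 kg of product per thousand sq ft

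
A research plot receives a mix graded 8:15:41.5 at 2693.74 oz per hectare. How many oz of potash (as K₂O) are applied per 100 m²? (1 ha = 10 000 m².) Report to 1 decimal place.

K₂O per hectare = 2693.74 × 41.5% = 1117.9 oz.
Convert to per 100 m²: 1117.9 × 0.01 = 11.179 oz.

11.2 oz K₂O per hundred sq m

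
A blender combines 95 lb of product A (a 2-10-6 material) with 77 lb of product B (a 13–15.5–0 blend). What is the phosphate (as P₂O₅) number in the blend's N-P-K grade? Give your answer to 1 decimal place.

Total mass = 95 + 77 = 172 lb.
P₂O₅ mass = 10%×95 + 15.5%×77 = 21.435 lb.
% P₂O₅ = 21.435 / 172 = 12.4622%.

12.5% P₂O₅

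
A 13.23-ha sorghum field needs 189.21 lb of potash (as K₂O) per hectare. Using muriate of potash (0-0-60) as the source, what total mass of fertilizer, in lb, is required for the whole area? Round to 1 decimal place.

4172.1 lb

Product per hectare = 189.21 / 60% = 315.35 lb.
Total product = 315.35 × 13.23 = 4172.08 lb.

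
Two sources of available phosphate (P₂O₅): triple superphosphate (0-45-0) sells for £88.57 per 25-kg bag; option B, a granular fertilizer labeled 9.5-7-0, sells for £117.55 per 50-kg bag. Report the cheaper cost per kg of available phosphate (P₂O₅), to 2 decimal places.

triple superphosphate: P₂O₅ per bag = 25 × 45% = 11.25 kg; cost = 88.57 / 11.25 = £7.8729/kg P₂O₅.
option B: P₂O₅ per bag = 50 × 7% = 3.5 kg; cost = 117.55 / 3.5 = £33.5857/kg P₂O₅.
triple superphosphate is cheaper.

£7.87 per kg P₂O₅ (triple superphosphate)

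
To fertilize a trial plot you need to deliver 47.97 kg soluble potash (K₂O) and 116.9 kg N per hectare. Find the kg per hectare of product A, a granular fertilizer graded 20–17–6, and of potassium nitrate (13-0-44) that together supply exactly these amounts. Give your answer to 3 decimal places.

563.590 kg product A, 32.170 kg potassium nitrate

Let a = kg of product A, b = kg of potassium nitrate (per hectare).
K₂O: 0.06·a + 0.44·b = 47.97
N: 0.2·a + 0.13·b = 116.9
Eliminate a: (row1) − 0.06/0.2·(row2) → 0.401·b = 12.9, so b = 32.1696.
Back-substitute: a = (47.97 − 0.44·32.1696) / 0.06 = 563.5898.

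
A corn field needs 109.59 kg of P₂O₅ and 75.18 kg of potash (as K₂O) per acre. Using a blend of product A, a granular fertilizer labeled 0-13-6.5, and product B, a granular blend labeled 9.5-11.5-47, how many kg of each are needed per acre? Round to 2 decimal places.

Let a = kg of product A, b = kg of product B (per acre).
P₂O₅: 0.13·a + 0.115·b = 109.59
K₂O: 0.065·a + 0.47·b = 75.18
From row1: a = (109.59 − 0.115·b) / 0.13.
Into row2: 0.065·(109.59 − 0.115·b)/0.13 + 0.47·b = 75.18 → b = 49.4182, a = 799.284.

799.28 kg product A, 49.42 kg product B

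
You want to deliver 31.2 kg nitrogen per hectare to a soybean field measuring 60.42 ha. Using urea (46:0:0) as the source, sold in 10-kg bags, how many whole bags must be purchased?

410 bags

Product per hectare = 31.2 / 46% = 67.8261 kg.
Total product = 67.8261 × 60.42 = 4098.05 kg.
Bags = ⌈4098.05 / 10⌉ = 410.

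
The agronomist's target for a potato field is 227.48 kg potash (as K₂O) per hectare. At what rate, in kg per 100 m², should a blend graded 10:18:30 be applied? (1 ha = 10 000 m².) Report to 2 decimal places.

Product per hectare = 227.48 / 30% = 758.267 kg.
Convert to per 100 m²: 758.267 × 0.01 = 7.58267 kg.

7.58 kg of product per hundred sq m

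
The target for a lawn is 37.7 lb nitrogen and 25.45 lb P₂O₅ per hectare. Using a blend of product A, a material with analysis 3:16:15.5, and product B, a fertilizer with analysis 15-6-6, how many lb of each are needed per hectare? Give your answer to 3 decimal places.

70.068 lb product A, 237.320 lb product B

Let a = lb of product A, b = lb of product B (per hectare).
N: 0.03·a + 0.15·b = 37.7
P₂O₅: 0.16·a + 0.06·b = 25.45
Solving simultaneously: a = 70.0676, b = 237.3198.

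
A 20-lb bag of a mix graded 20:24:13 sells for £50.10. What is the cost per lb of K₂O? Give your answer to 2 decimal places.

£19.27 per lb K₂O

K₂O in bag = 20 × 13% = 2.6 lb.
Cost per lb K₂O = £50.10 / 2.6 = £19.2692.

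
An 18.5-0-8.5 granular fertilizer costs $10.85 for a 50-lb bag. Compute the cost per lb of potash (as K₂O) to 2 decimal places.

$2.55 per lb K₂O

K₂O in bag = 50 × 8.5% = 4.25 lb.
Cost per lb K₂O = $10.85 / 4.25 = $2.5529.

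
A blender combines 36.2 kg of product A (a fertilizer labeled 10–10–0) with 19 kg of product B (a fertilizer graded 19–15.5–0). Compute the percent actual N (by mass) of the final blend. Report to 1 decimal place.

13.1% N

Total mass = 36.2 + 19 = 55.2 kg.
N mass = 10%×36.2 + 19%×19 = 7.23 kg.
% N = 7.23 / 55.2 = 13.0978%.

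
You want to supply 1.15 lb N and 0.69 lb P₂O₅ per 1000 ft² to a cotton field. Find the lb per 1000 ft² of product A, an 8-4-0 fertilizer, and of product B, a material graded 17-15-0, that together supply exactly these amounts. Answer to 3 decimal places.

10.615 lb product A, 1.769 lb product B

Per-1000 ft² balance (a = product A, b = product B):
N: 0.08·a + 0.17·b = 1.15
P₂O₅: 0.04·a + 0.15·b = 0.69
Eliminate b: (row1) − 0.17/0.15·(row2) → 0.0346667·a = 0.368, so a = 10.6154.
Then b = (0.69 − 0.04·10.6154) / 0.15 = 1.76923.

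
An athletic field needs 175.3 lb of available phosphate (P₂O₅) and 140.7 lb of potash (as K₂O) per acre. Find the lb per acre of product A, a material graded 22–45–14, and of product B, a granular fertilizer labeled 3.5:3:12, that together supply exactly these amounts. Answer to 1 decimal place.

337.7 lb product A, 778.6 lb product B

Per-acre balance (a = product A, b = product B):
P₂O₅: 0.45·a + 0.03·b = 175.3
K₂O: 0.14·a + 0.12·b = 140.7
Eliminate b: (row1) − 0.03/0.12·(row2) → 0.415·a = 140.125, so a = 337.651.
Then b = (140.7 − 0.14·337.651) / 0.12 = 778.574.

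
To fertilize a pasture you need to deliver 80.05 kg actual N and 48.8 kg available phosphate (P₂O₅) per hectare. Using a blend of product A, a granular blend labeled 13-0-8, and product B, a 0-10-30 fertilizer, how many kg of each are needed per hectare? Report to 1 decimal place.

615.8 kg product A, 488.0 kg product B

Per-hectare balance (a = product A, b = product B):
N: 0.13·a + 0·b = 80.05
P₂O₅: 0·a + 0.1·b = 48.8
Solving simultaneously: a = 615.769, b = 488.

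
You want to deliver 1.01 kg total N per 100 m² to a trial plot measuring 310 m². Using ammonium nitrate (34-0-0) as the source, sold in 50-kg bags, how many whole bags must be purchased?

Product per 100 m² = 1.01 / 34% = 2.97059 kg.
Total product = 2.97059 × 310 / 100 = 9.20882 kg.
Bags = ⌈9.20882 / 50⌉ = 1.

1 bags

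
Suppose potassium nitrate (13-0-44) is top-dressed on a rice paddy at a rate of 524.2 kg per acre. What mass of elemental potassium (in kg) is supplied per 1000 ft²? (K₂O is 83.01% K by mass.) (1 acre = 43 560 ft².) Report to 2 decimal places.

K₂O per acre = 524.2 × 44% = 230.648 kg.
Elemental K = 230.648 × 0.8301 = 191.461 kg per acre.
Convert to per 1000 ft²: 191.461 × 0.0229568 = 4.39534 kg.

4.40 kg K per thousand sq ft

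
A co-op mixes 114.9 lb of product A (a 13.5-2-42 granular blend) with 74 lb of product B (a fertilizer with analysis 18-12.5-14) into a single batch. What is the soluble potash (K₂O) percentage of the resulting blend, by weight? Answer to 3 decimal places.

31.031% K₂O

Total mass = 114.9 + 74 = 188.9 lb.
K₂O mass = 42%×114.9 + 14%×74 = 58.618 lb.
% K₂O = 58.618 / 188.9 = 31.0312%.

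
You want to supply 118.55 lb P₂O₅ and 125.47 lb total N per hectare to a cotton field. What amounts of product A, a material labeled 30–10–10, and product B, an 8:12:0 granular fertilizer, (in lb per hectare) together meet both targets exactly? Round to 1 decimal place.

With a, b = lb per hectare of product A and product B:
P₂O₅: 0.1·a + 0.12·b = 118.55
N: 0.3·a + 0.08·b = 125.47
Eliminate a: (row1) − 0.1/0.3·(row2) → 0.0933333·b = 76.7267, so b = 822.071.
Back-substitute: a = (118.55 − 0.12·822.071) / 0.1 = 199.014.

199.0 lb product A, 822.1 lb product B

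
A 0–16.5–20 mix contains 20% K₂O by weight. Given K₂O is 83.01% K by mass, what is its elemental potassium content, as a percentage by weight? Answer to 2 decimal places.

%K = 20 × 0.8301 = 16.602%.

16.60% K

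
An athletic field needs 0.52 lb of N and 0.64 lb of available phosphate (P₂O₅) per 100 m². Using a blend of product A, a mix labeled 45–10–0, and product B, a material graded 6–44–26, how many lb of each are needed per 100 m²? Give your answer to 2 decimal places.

0.99 lb product A, 1.23 lb product B

With a, b = lb per 100 m² of product A and product B:
N: 0.45·a + 0.06·b = 0.52
P₂O₅: 0.1·a + 0.44·b = 0.64
Eliminate a: (row1) − 0.45/0.1·(row2) → -1.92·b = -2.36, so b = 1.22917.
Back-substitute: a = (0.52 − 0.06·1.22917) / 0.45 = 0.991667.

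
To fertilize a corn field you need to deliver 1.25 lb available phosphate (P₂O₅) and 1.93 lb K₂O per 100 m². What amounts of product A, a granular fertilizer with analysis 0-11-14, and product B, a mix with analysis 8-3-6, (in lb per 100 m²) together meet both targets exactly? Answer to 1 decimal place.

7.1 lb product A, 15.5 lb product B

With a, b = lb per 100 m² of product A and product B:
P₂O₅: 0.11·a + 0.03·b = 1.25
K₂O: 0.14·a + 0.06·b = 1.93
Eliminate a: (row1) − 0.11/0.14·(row2) → -0.0171429·b = -0.266429, so b = 15.5417.
Back-substitute: a = (1.25 − 0.03·15.5417) / 0.11 = 7.125.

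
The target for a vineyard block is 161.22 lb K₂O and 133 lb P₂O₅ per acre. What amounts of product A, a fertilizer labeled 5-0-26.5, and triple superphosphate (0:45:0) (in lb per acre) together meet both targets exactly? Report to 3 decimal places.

608.377 lb product A, 295.556 lb triple superphosphate

Let a = lb of product A, b = lb of triple superphosphate (per acre).
K₂O: 0.265·a + 0·b = 161.22
P₂O₅: 0·a + 0.45·b = 133
Solving simultaneously: a = 608.3774, b = 295.5556.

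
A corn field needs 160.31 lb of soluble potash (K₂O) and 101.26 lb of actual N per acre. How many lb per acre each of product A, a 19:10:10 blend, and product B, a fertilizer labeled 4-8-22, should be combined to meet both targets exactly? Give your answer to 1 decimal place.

Per-acre balance (a = product A, b = product B):
K₂O: 0.1·a + 0.22·b = 160.31
N: 0.19·a + 0.04·b = 101.26
Solving simultaneously: a = 419.704, b = 537.907.

419.7 lb product A, 537.9 lb product B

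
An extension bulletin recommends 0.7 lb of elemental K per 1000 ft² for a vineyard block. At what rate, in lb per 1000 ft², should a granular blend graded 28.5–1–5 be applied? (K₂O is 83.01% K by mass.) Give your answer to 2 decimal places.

16.87 lb of product per thousand sq ft

As K₂O: 0.7 / 0.8301 = 0.843272 lb per 1000 ft².
Product per 1000 ft² = 0.843272 / 5% = 16.8654 lb.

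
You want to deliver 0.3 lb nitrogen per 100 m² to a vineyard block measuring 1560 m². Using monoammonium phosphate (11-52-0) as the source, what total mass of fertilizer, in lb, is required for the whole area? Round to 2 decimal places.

42.55 lb

Product per 100 m² = 0.3 / 11% = 2.72727 lb.
Total product = 2.72727 × 1560 / 100 = 42.5455 lb.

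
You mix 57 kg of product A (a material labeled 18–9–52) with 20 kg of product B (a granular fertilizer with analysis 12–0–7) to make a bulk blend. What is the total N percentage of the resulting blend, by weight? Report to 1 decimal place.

Total mass = 57 + 20 = 77 kg.
N mass = 18%×57 + 12%×20 = 12.66 kg.
% N = 12.66 / 77 = 16.4416%.

16.4% N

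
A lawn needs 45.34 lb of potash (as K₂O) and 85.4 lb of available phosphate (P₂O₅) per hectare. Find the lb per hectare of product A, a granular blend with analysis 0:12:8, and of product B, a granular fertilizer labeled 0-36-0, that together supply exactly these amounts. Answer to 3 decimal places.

Let a = lb of product A, b = lb of product B (per hectare).
K₂O: 0.08·a + 0·b = 45.34
P₂O₅: 0.12·a + 0.36·b = 85.4
From row1: a = (45.34 − 0·b) / 0.08.
Into row2: 0.12·(45.34 − 0·b)/0.08 + 0.36·b = 85.4 → b = 48.3056, a = 566.75.

566.750 lb product A, 48.306 lb product B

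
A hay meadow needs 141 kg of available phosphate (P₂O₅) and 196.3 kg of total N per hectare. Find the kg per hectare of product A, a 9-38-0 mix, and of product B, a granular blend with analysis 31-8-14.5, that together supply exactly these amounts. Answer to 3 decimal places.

Let a = kg of product A, b = kg of product B (per hectare).
P₂O₅: 0.38·a + 0.08·b = 141
N: 0.09·a + 0.31·b = 196.3
Eliminate b: (row1) − 0.08/0.31·(row2) → 0.356774·a = 90.3419, so a = 253.2188.
Then b = (196.3 − 0.09·253.2188) / 0.31 = 559.7107.

253.219 kg product A, 559.711 kg product B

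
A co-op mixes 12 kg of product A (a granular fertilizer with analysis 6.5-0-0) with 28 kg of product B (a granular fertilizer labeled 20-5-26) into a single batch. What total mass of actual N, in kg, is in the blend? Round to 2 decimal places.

6.38 kg N

N mass = 6.5%×12 + 20%×28 = 6.38 kg.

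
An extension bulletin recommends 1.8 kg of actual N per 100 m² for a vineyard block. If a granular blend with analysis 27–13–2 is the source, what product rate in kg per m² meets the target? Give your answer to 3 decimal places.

Product per 100 m² = 1.8 / 27% = 6.66667 kg.
Convert to per m²: 6.66667 × 0.01 = 0.0666667 kg.

0.067 kg of product per sq m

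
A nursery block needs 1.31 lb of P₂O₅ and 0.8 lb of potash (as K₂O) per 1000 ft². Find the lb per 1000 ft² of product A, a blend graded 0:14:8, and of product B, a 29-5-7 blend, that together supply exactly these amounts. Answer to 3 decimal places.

8.914 lb product A, 1.241 lb product B

With a, b = lb per 1000 ft² of product A and product B:
P₂O₅: 0.14·a + 0.05·b = 1.31
K₂O: 0.08·a + 0.07·b = 0.8
From row1: a = (1.31 − 0.05·b) / 0.14.
Into row2: 0.08·(1.31 − 0.05·b)/0.14 + 0.07·b = 0.8 → b = 1.24138, a = 8.91379.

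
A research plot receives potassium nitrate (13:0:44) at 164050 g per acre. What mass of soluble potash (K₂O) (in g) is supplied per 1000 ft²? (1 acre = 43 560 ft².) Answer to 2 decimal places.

1657.07 g K₂O per thousand sq ft

K₂O per acre = 164050 × 44% = 72182 g.
Convert to per 1000 ft²: 72182 × 0.0229568 = 1657.071 g.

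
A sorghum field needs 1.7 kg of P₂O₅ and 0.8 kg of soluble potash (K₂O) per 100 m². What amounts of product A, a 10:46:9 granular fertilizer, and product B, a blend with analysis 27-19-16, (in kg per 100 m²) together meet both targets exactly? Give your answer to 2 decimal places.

Let a = kg of product A, b = kg of product B (per 100 m²).
P₂O₅: 0.46·a + 0.19·b = 1.7
K₂O: 0.09·a + 0.16·b = 0.8
From row1: a = (1.7 − 0.19·b) / 0.46.
Into row2: 0.09·(1.7 − 0.19·b)/0.46 + 0.16·b = 0.8 → b = 3.80531, a = 2.12389.

2.12 kg product A, 3.81 kg product B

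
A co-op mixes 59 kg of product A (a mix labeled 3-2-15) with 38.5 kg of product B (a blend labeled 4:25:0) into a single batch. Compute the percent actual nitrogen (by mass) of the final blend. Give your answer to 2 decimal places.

Total mass = 59 + 38.5 = 97.5 kg.
N mass = 3%×59 + 4%×38.5 = 3.31 kg.
% N = 3.31 / 97.5 = 3.39487%.

3.39% N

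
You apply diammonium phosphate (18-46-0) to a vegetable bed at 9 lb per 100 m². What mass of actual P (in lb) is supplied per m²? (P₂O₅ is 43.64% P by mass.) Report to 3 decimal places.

0.018 lb P per sq m

P₂O₅ per 100 m² = 9 × 46% = 4.14 lb.
Elemental P = 4.14 × 0.4364 = 1.8067 lb per 100 m².
Convert to per m²: 1.8067 × 0.01 = 0.018067 lb.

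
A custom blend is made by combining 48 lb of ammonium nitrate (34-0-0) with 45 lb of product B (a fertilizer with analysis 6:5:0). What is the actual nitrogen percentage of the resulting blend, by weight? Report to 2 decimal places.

20.45% N

Total mass = 48 + 45 = 93 lb.
N mass = 34%×48 + 6%×45 = 19.02 lb.
% N = 19.02 / 93 = 20.4516%.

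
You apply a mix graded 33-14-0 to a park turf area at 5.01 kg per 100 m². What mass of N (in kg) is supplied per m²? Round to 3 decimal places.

0.017 kg N per sq m

nitrogen per 100 m² = 5.01 × 33% = 1.6533 kg.
Convert to per m²: 1.6533 × 0.01 = 0.016533 kg.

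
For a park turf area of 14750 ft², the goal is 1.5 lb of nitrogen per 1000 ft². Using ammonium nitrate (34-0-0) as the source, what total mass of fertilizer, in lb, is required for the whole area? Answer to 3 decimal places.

Product per 1000 ft² = 1.5 / 34% = 4.41176 lb.
Total product = 4.41176 × 14750 / 1000 = 65.0735 lb.

65.074 lb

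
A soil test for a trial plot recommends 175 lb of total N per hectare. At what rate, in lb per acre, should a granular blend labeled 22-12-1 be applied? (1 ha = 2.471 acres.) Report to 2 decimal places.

Product per hectare = 175 / 22% = 795.455 lb.
Convert to per acre: 795.455 × 0.404694 = 321.916 lb.

321.92 lb of product per acre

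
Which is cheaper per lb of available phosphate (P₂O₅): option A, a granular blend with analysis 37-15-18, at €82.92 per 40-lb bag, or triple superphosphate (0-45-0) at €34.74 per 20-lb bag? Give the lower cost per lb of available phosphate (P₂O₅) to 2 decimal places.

option A: P₂O₅ per bag = 40 × 15% = 6 lb; cost = 82.92 / 6 = €13.8200/lb P₂O₅.
triple superphosphate: P₂O₅ per bag = 20 × 45% = 9 lb; cost = 34.74 / 9 = €3.8600/lb P₂O₅.
triple superphosphate is cheaper.

€3.86 per lb P₂O₅ (triple superphosphate)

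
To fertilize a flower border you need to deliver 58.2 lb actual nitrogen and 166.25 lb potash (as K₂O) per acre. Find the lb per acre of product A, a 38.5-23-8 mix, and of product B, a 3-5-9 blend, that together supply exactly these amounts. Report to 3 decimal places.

7.767 lb product A, 1840.318 lb product B

With a, b = lb per acre of product A and product B:
N: 0.385·a + 0.03·b = 58.2
K₂O: 0.08·a + 0.09·b = 166.25
Eliminate b: (row1) − 0.03/0.09·(row2) → 0.358333·a = 2.78333, so a = 7.76744.
Then b = (166.25 − 0.08·7.76744) / 0.09 = 1840.3178.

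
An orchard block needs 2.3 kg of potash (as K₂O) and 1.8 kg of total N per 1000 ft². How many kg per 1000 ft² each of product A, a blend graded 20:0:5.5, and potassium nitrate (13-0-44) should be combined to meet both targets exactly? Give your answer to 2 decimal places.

Let a = kg of product A, b = kg of potassium nitrate (per 1000 ft²).
K₂O: 0.055·a + 0.44·b = 2.3
N: 0.2·a + 0.13·b = 1.8
Solving simultaneously: a = 6.09771, b = 4.46506.

6.10 kg product A, 4.47 kg potassium nitrate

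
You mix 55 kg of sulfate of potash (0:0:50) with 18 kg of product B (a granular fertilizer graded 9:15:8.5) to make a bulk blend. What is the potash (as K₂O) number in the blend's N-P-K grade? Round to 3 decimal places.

Total mass = 55 + 18 = 73 kg.
K₂O mass = 50%×55 + 8.5%×18 = 29.03 kg.
% K₂O = 29.03 / 73 = 39.7671%.

39.767% K₂O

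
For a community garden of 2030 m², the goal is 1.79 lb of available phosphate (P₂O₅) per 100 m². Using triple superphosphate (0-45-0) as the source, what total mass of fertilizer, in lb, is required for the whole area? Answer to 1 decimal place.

80.7 lb

Product per 100 m² = 1.79 / 45% = 3.97778 lb.
Total product = 3.97778 × 2030 / 100 = 80.7489 lb.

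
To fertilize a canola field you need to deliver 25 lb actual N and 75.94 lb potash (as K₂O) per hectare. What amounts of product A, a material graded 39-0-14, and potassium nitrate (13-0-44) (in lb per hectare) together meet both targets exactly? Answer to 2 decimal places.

7.35 lb product A, 170.25 lb potassium nitrate

Let a = lb of product A, b = lb of potassium nitrate (per hectare).
N: 0.39·a + 0.13·b = 25
K₂O: 0.14·a + 0.44·b = 75.94
Solving simultaneously: a = 7.35202, b = 170.252.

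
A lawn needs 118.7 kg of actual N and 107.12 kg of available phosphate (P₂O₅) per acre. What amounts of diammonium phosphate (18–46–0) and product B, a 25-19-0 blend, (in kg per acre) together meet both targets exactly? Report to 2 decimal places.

52.31 kg diammonium phosphate, 437.13 kg product B

With a, b = kg per acre of diammonium phosphate and product B:
N: 0.18·a + 0.25·b = 118.7
P₂O₅: 0.46·a + 0.19·b = 107.12
Solving simultaneously: a = 52.3144, b = 437.134.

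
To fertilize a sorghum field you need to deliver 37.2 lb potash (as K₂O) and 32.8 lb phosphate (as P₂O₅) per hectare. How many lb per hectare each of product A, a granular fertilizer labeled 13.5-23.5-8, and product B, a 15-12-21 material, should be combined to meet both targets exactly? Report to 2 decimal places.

60.98 lb product A, 153.91 lb product B

Let a = lb of product A, b = lb of product B (per hectare).
K₂O: 0.08·a + 0.21·b = 37.2
P₂O₅: 0.235·a + 0.12·b = 32.8
Eliminate b: (row1) − 0.21/0.12·(row2) → -0.33125·a = -20.2, so a = 60.9811.
Then b = (32.8 − 0.235·60.9811) / 0.12 = 153.912.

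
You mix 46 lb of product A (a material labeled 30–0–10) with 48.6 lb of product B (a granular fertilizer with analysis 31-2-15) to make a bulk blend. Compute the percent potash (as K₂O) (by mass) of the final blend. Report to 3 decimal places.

12.569% K₂O

Total mass = 46 + 48.6 = 94.6 lb.
K₂O mass = 10%×46 + 15%×48.6 = 11.89 lb.
% K₂O = 11.89 / 94.6 = 12.5687%.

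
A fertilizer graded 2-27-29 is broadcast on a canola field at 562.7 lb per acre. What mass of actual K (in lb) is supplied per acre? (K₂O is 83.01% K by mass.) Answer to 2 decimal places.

K₂O per acre = 562.7 × 29% = 163.183 lb.
Elemental K = 163.183 × 0.8301 = 135.458 lb per acre.

135.46 lb K per acre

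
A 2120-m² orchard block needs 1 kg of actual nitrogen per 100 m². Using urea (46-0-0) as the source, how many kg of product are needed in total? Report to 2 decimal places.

Product per 100 m² = 1 / 46% = 2.17391 kg.
Total product = 2.17391 × 2120 / 100 = 46.087 kg.

46.09 kg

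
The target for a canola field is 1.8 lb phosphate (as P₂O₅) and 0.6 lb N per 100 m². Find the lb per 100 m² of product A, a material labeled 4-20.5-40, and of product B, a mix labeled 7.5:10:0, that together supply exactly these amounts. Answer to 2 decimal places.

Per-100 m² balance (a = product A, b = product B):
P₂O₅: 0.205·a + 0.1·b = 1.8
N: 0.04·a + 0.075·b = 0.6
From row1: a = (1.8 − 0.1·b) / 0.205.
Into row2: 0.04·(1.8 − 0.1·b)/0.205 + 0.075·b = 0.6 → b = 4.48352, a = 6.59341.

6.59 lb product A, 4.48 lb product B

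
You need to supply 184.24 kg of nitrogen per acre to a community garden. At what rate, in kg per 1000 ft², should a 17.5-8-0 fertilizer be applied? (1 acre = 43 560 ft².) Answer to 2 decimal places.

24.17 kg of product per thousand sq ft

Product per acre = 184.24 / 17.5% = 1052.8 kg.
Convert to per 1000 ft²: 1052.8 × 0.0229568 = 24.169 kg.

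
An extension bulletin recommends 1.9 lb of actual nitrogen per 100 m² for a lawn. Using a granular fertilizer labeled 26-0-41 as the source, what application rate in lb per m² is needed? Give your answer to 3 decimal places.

Product per 100 m² = 1.9 / 26% = 7.30769 lb.
Convert to per m²: 7.30769 × 0.01 = 0.0730769 lb.

0.073 lb of product per sq m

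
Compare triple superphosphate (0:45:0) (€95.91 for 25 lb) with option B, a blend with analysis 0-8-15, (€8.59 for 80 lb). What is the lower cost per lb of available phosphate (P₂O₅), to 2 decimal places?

triple superphosphate: P₂O₅ per bag = 25 × 45% = 11.25 lb; cost = 95.91 / 11.25 = €8.5253/lb P₂O₅.
option B: P₂O₅ per bag = 80 × 8% = 6.4 lb; cost = 8.59 / 6.4 = €1.3422/lb P₂O₅.
option B is cheaper.

€1.34 per lb P₂O₅ (option B)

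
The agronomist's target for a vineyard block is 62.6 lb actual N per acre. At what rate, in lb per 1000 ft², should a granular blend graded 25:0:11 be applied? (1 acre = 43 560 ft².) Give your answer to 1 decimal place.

Product per acre = 62.6 / 25% = 250.4 lb.
Convert to per 1000 ft²: 250.4 × 0.0229568 = 5.74839 lb.

5.7 lb of product per thousand sq ft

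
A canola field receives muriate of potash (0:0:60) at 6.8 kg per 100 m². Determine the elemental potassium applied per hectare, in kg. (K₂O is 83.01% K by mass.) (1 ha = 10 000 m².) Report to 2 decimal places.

338.68 kg K per hectare

K₂O per 100 m² = 6.8 × 60% = 4.08 kg.
Elemental K = 4.08 × 0.8301 = 3.38681 kg per 100 m².
Convert to per hectare: 3.38681 × 100 = 338.681 kg.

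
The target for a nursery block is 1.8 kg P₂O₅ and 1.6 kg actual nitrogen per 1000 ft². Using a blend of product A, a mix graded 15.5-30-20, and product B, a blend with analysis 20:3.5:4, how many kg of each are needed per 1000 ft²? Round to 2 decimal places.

5.57 kg product A, 3.68 kg product B

Let a = kg of product A, b = kg of product B (per 1000 ft²).
P₂O₅: 0.3·a + 0.035·b = 1.8
N: 0.155·a + 0.2·b = 1.6
From row1: a = (1.8 − 0.035·b) / 0.3.
Into row2: 0.155·(1.8 − 0.035·b)/0.3 + 0.2·b = 1.6 → b = 3.68301, a = 5.57032.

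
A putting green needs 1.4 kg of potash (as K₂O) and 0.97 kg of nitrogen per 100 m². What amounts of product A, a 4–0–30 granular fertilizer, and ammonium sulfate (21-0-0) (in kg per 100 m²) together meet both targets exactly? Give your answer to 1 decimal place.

Per-100 m² balance (a = product A, b = ammonium sulfate):
K₂O: 0.3·a + 0·b = 1.4
N: 0.04·a + 0.21·b = 0.97
Eliminate a: (row1) − 0.3/0.04·(row2) → -1.575·b = -5.875, so b = 3.73016.
Back-substitute: a = (1.4 − 0·3.73016) / 0.3 = 4.66667.

4.7 kg product A, 3.7 kg ammonium sulfate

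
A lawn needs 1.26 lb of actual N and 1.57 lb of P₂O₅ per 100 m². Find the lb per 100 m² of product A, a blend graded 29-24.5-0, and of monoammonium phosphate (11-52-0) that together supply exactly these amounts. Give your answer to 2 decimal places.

Let a = lb of product A, b = lb of monoammonium phosphate (per 100 m²).
N: 0.29·a + 0.11·b = 1.26
P₂O₅: 0.245·a + 0.52·b = 1.57
Eliminate b: (row1) − 0.11/0.52·(row2) → 0.238173·a = 0.927885, so a = 3.89584.
Then b = (1.57 − 0.245·3.89584) / 0.52 = 1.18369.

3.90 lb product A, 1.18 lb monoammonium phosphate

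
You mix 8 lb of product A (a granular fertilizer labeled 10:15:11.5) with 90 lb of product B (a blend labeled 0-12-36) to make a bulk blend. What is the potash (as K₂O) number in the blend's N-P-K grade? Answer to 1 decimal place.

34.0% K₂O

Total mass = 8 + 90 = 98 lb.
K₂O mass = 11.5%×8 + 36%×90 = 33.32 lb.
% K₂O = 33.32 / 98 = 34%.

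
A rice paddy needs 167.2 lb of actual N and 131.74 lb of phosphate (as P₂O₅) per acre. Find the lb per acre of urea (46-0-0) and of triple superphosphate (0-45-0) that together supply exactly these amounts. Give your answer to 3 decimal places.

363.478 lb urea, 292.756 lb triple superphosphate

Let a = lb of urea, b = lb of triple superphosphate (per acre).
N: 0.46·a + 0·b = 167.2
P₂O₅: 0·a + 0.45·b = 131.74
Solving simultaneously: a = 363.4783, b = 292.7556.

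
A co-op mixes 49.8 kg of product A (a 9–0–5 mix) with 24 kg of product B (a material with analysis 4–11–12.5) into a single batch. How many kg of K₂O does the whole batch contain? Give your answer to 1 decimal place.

5.5 kg K₂O

K₂O mass = 5%×49.8 + 12.5%×24 = 5.49 kg.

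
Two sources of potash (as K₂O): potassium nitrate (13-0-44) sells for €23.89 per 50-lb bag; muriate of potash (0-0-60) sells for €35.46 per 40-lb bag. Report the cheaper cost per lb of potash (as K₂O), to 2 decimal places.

€1.09 per lb K₂O (potassium nitrate)

potassium nitrate: K₂O per bag = 50 × 44% = 22 lb; cost = 23.89 / 22 = €1.0859/lb K₂O.
muriate of potash: K₂O per bag = 40 × 60% = 24 lb; cost = 35.46 / 24 = €1.4775/lb K₂O.
potassium nitrate is cheaper.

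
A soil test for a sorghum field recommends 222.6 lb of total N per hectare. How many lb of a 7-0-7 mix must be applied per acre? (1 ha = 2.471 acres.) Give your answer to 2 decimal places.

Product per hectare = 222.6 / 7% = 3180 lb.
Convert to per acre: 3180 × 0.404694 = 1286.928 lb.

1286.93 lb of product per acre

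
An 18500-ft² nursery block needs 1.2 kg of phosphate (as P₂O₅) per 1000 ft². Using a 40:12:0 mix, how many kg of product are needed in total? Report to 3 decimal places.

Product per 1000 ft² = 1.2 / 12% = 10 kg.
Total product = 10 × 18500 / 1000 = 185 kg.

185.000 kg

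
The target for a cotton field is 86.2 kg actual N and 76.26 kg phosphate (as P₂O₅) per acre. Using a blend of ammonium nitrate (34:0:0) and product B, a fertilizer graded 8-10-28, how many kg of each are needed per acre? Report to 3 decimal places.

74.094 kg ammonium nitrate, 762.600 kg product B

Per-acre balance (a = ammonium nitrate, b = product B):
N: 0.34·a + 0.08·b = 86.2
P₂O₅: 0·a + 0.1·b = 76.26
Solving simultaneously: a = 74.0941, b = 762.6.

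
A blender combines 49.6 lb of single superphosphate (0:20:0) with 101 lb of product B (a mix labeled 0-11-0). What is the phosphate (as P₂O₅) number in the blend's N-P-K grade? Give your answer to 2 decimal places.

13.96% P₂O₅

Total mass = 49.6 + 101 = 150.6 lb.
P₂O₅ mass = 20%×49.6 + 11%×101 = 21.03 lb.
% P₂O₅ = 21.03 / 150.6 = 13.9641%.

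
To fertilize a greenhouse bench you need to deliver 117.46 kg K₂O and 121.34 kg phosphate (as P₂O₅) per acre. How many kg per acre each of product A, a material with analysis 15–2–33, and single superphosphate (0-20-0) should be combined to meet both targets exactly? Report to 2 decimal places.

Let a = kg of product A, b = kg of single superphosphate (per acre).
K₂O: 0.33·a + 0·b = 117.46
P₂O₅: 0.02·a + 0.2·b = 121.34
From row1: a = (117.46 − 0·b) / 0.33.
Into row2: 0.02·(117.46 − 0·b)/0.33 + 0.2·b = 121.34 → b = 571.106, a = 355.939.

355.94 kg product A, 571.11 kg single superphosphate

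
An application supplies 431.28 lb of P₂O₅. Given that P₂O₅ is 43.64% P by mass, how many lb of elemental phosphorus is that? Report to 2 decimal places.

188.21 lb P

P = 431.28 × 0.4364 = 188.211 lb.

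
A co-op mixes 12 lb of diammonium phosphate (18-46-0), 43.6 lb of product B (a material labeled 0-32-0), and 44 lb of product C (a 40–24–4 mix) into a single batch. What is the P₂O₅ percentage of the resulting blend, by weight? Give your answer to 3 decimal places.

Total mass = 12 + 43.6 + 44 = 99.6 lb.
P₂O₅ mass = 46%×12 + 32%×43.6 + 24%×44 = 30.032 lb.
% P₂O₅ = 30.032 / 99.6 = 30.1526%.

30.153% P₂O₅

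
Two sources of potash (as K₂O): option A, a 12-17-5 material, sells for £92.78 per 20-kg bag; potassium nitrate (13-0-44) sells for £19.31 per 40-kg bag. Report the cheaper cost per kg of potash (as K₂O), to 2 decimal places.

option A: K₂O per bag = 20 × 5% = 1 kg; cost = 92.78 / 1 = £92.7800/kg K₂O.
potassium nitrate: K₂O per bag = 40 × 44% = 17.6 kg; cost = 19.31 / 17.6 = £1.0972/kg K₂O.
potassium nitrate is cheaper.

£1.10 per kg K₂O (potassium nitrate)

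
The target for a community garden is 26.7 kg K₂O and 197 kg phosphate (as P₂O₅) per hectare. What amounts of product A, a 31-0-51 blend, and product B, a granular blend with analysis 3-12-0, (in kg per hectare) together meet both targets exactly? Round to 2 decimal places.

52.35 kg product A, 1641.67 kg product B

With a, b = kg per hectare of product A and product B:
K₂O: 0.51·a + 0·b = 26.7
P₂O₅: 0·a + 0.12·b = 197
Solving simultaneously: a = 52.3529, b = 1641.667.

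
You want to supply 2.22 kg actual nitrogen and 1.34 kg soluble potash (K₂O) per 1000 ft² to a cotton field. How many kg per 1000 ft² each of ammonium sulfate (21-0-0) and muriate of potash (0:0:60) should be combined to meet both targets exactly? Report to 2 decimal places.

10.57 kg ammonium sulfate, 2.23 kg muriate of potash

With a, b = kg per 1000 ft² of ammonium sulfate and muriate of potash:
N: 0.21·a + 0·b = 2.22
K₂O: 0·a + 0.6·b = 1.34
Solving simultaneously: a = 10.5714, b = 2.23333.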